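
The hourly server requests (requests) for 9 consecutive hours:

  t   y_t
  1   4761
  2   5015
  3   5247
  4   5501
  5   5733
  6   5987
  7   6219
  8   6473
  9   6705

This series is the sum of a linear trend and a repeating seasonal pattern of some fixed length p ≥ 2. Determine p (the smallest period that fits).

2

First differences y_{t+1} − y_t: 254, 232, 254, 232, 254, 232, …
The difference pattern repeats every 2 terms and not for any smaller step, so p = 2.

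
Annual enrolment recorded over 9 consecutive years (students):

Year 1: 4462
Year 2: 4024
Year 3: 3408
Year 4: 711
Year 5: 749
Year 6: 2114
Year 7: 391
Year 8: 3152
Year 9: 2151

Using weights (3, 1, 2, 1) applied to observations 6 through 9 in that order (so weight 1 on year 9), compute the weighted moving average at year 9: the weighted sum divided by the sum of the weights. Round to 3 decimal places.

2169.714

Weighted sum: 3·2114 + 1·391 + 2·3152 + 1·2151 = 6342 + 391 + 6304 + 2151 = 15188
Weight total: 3 + 1 + 2 + 1 = 7
WMA = 15188 / 7 = 2169.714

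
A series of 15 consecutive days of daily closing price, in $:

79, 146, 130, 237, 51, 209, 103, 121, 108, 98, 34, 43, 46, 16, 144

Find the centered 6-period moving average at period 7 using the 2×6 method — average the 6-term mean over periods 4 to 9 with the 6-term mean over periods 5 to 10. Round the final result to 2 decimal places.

Sum over 4–9: 237 + 51 + 209 + 103 + 121 + 108 = 829
Sum over 5–10: 51 + 209 + 103 + 121 + 108 + 98 = 690
CMA at t=7 = (829 + 690) / (2·6) = 1519 / 12 = 126.58

126.58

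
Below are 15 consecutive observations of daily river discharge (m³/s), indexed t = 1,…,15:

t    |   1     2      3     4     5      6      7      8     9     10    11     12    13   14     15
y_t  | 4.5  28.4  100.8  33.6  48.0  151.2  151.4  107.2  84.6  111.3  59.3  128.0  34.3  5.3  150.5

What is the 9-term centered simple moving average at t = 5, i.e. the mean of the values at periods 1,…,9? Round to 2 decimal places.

78.86

Sum of periods 1–9: 4.5 + 28.4 + 100.8 + 33.6 + 48.0 + 151.2 + 151.4 + 107.2 + 84.6 = 709.7
Divide by 9: 709.7 / 9 = 78.86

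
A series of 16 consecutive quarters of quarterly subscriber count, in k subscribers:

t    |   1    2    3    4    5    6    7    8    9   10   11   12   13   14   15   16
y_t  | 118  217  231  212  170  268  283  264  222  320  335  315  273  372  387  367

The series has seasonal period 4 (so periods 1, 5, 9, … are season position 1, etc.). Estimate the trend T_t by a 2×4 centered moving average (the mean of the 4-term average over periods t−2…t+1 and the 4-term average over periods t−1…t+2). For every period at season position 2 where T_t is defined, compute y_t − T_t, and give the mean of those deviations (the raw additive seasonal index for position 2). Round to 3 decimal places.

28.458

Season position 2 occurs at t = 6, 10, 14 (where T_t is defined).
t=6: T_6 = 239.75000; y_6 − T_6 = 268 − 239.75000 = 28.25000
t=10: T_10 = 291.62500; y_10 − T_10 = 320 − 291.62500 = 28.37500
t=14: T_14 = 343.25000; y_14 − T_14 = 372 − 343.25000 = 28.75000
Mean deviation: (28.25000 + 28.37500 + 28.75000) / 3 = 28.458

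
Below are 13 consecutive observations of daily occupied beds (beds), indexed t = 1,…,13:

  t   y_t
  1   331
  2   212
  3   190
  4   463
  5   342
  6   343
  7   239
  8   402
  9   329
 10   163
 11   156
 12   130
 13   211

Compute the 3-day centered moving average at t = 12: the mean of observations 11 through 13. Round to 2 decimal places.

Sum of periods 11–13: 156 + 130 + 211 = 497
Divide by 3: 497 / 3 = 165.67

165.67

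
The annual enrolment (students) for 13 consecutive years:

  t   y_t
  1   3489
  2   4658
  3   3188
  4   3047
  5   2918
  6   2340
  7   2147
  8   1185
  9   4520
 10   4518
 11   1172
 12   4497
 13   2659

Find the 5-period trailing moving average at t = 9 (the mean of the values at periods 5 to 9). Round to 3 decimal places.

Sum of periods 5–9: 2918 + 2340 + 2147 + 1185 + 4520 = 13110
Divide by 5: 13110 / 5 = 2622.000

2622.000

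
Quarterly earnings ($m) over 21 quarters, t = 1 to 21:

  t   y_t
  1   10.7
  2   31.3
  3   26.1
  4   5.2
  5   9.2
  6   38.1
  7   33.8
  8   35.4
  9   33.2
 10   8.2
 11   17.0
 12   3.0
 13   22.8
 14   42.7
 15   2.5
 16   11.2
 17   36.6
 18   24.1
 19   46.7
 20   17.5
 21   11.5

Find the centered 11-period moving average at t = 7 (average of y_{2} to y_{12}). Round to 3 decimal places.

Sum of periods 2–12: 31.3 + 26.1 + 5.2 + 9.2 + 38.1 + 33.8 + 35.4 + 33.2 + 8.2 + 17.0 + 3.0 = 240.5
Divide by 11: 240.5 / 11 = 21.864

21.864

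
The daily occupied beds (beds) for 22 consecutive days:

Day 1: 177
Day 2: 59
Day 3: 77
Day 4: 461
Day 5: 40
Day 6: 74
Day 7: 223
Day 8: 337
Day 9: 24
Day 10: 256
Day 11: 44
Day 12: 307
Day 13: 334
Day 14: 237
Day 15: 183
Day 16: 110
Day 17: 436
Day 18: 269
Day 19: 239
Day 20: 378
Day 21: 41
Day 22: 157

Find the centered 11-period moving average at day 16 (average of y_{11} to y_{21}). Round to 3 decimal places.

Sum of periods 11–21: 44 + 307 + 334 + 237 + 183 + 110 + 436 + 269 + 239 + 378 + 41 = 2578
Divide by 11: 2578 / 11 = 234.364

234.364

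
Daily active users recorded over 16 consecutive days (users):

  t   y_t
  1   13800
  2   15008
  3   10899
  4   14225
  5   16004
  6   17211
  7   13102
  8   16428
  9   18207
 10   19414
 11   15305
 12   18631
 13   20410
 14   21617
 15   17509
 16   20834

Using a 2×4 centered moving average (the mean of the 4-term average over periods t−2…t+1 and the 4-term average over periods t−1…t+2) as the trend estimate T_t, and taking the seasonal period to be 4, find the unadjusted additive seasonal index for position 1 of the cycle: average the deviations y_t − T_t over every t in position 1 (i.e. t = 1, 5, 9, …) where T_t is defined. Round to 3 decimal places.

1143.833

Season position 1 occurs at t = 5, 9, 13 (where T_t is defined).
t=5: T_5 = 14860.12500; y_5 − T_5 = 16004 − 14860.12500 = 1143.87500
t=9: T_9 = 17063.12500; y_9 − T_9 = 18207 − 17063.12500 = 1143.87500
t=13: T_13 = 19266.25000; y_13 − T_13 = 20410 − 19266.25000 = 1143.75000
Mean deviation: (1143.87500 + 1143.87500 + 1143.75000) / 3 = 1143.833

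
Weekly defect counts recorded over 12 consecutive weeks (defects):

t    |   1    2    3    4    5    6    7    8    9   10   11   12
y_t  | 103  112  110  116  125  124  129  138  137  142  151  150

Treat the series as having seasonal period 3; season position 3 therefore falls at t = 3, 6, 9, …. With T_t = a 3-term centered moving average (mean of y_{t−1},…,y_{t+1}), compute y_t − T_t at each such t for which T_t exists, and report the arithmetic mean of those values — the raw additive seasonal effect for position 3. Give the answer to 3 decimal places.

-2.222

Season position 3 occurs at t = 3, 6, 9 (where T_t is defined).
t=3: T_3 = 112.66667; y_3 − T_3 = 110 − 112.66667 = -2.66667
t=6: T_6 = 126.00000; y_6 − T_6 = 124 − 126.00000 = -2.00000
t=9: T_9 = 139.00000; y_9 − T_9 = 137 − 139.00000 = -2.00000
Mean deviation: (-2.66667 + -2.00000 + -2.00000) / 3 = -2.222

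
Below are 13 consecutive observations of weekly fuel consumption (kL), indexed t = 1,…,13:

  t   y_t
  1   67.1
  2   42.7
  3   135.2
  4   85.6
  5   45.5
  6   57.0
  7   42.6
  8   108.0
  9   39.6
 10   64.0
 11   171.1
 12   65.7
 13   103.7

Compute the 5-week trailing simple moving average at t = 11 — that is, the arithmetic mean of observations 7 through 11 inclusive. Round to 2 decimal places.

85.06

Sum of periods 7–11: 42.6 + 108.0 + 39.6 + 64.0 + 171.1 = 425.3
Divide by 5: 425.3 / 5 = 85.06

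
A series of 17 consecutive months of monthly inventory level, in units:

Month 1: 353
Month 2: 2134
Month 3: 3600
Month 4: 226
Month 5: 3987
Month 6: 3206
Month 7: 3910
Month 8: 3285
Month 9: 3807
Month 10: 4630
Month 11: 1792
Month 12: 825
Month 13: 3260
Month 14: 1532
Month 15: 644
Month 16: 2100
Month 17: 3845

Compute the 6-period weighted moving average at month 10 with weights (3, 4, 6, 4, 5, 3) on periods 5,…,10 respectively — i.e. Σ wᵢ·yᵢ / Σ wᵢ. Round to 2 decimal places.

3772.40

Weighted sum: 3·3987 + 4·3206 + 6·3910 + 4·3285 + 5·3807 + 3·4630 = 11961 + 12824 + 23460 + 13140 + 19035 + 13890 = 94310
Weight total: 3 + 4 + 6 + 4 + 5 + 3 = 25
WMA = 94310 / 25 = 3772.40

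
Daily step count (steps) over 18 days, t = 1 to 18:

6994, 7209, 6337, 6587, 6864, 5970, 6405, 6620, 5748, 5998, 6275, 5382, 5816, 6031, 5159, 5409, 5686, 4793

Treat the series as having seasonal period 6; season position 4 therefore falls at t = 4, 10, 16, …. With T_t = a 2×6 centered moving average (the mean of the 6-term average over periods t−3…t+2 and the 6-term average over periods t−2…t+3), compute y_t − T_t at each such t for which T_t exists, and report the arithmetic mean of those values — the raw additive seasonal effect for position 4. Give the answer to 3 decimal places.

-24.167

Season position 4 occurs at t = 4, 10 (where T_t is defined).
t=4: T_4 = 6611.08333; y_4 − T_4 = 6587 − 6611.08333 = -24.08333
t=10: T_10 = 6022.25000; y_10 − T_10 = 5998 − 6022.25000 = -24.25000
Mean deviation: (-24.08333 + -24.25000) / 2 = -24.167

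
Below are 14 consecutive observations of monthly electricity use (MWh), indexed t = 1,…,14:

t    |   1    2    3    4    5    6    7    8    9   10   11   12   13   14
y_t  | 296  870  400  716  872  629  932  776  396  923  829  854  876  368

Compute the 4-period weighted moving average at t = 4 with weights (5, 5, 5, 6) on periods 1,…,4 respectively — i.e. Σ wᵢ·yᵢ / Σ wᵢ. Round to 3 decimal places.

577.429

Weighted sum: 5·296 + 5·870 + 5·400 + 6·716 = 1480 + 4350 + 2000 + 4296 = 12126
Weight total: 5 + 5 + 5 + 6 = 21
WMA = 12126 / 21 = 577.429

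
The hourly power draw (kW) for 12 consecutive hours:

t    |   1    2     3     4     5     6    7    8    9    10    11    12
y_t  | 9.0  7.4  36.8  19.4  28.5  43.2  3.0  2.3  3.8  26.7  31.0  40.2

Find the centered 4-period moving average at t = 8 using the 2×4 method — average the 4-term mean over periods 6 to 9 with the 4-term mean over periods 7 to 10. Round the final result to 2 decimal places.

11.01

Sum over 6–9: 43.2 + 3.0 + 2.3 + 3.8 = 52.3
Sum over 7–10: 3.0 + 2.3 + 3.8 + 26.7 = 35.8
CMA at t=8 = (52.3 + 35.8) / (2·4) = 88.1 / 8 = 11.01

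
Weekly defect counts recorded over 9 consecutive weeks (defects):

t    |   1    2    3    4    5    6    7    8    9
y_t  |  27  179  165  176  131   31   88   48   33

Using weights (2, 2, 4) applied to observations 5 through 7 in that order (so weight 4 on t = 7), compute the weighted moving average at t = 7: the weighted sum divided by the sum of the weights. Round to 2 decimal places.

84.50

Weighted sum: 2·131 + 2·31 + 4·88 = 262 + 62 + 352 = 676
Weight total: 2 + 2 + 4 = 8
WMA = 676 / 8 = 84.50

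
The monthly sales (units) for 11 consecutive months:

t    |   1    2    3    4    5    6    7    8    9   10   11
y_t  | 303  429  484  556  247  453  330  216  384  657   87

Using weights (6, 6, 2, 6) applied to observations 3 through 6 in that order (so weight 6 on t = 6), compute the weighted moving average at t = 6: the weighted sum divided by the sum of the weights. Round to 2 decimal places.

Weighted sum: 6·484 + 6·556 + 2·247 + 6·453 = 2904 + 3336 + 494 + 2718 = 9452
Weight total: 6 + 6 + 2 + 6 = 20
WMA = 9452 / 20 = 472.60

472.60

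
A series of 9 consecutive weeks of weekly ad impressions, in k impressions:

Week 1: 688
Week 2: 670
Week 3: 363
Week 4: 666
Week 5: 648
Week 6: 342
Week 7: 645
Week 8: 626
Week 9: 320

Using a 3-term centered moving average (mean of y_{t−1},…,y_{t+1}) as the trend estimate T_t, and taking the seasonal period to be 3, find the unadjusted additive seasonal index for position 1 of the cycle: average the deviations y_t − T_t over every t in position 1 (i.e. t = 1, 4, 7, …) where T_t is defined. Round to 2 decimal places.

107.17

Season position 1 occurs at t = 4, 7 (where T_t is defined).
t=4: T_4 = 559.0000; y_4 − T_4 = 666 − 559.0000 = 107.0000
t=7: T_7 = 537.6667; y_7 − T_7 = 645 − 537.6667 = 107.3333
Mean deviation: (107.0000 + 107.3333) / 2 = 107.17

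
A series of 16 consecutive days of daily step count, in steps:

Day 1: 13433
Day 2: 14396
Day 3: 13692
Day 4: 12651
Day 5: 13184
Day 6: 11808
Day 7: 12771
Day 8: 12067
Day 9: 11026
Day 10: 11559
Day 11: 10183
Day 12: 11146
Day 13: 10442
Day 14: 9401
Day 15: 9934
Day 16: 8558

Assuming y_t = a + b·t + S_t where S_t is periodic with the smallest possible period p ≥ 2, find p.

First differences y_{t+1} − y_t: 963, -704, -1041, 533, -1376, 963, -704, -1041, 533, -1376, 963, -704, …
The difference pattern repeats every 5 terms and not for any smaller step, so p = 5.

5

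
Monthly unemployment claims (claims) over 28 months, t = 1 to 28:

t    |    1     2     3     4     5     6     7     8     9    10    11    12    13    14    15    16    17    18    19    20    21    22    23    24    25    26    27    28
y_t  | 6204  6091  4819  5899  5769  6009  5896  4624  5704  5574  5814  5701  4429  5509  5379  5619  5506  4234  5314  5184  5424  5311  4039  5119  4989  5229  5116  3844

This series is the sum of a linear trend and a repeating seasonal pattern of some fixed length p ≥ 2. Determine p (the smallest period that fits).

First differences y_{t+1} − y_t: -113, -1272, 1080, -130, 240, -113, -1272, 1080, -130, 240, -113, -1272, …
The difference pattern repeats every 5 terms and not for any smaller step, so p = 5.

5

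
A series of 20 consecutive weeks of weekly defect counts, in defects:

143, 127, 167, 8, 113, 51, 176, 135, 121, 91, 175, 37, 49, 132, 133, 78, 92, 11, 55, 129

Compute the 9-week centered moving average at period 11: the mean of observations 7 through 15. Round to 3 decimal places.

Sum of periods 7–15: 176 + 135 + 121 + 91 + 175 + 37 + 49 + 132 + 133 = 1049
Divide by 9: 1049 / 9 = 116.556

116.556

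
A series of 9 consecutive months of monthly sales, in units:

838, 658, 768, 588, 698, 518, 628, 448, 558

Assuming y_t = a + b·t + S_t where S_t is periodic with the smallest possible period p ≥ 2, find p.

2

First differences y_{t+1} − y_t: -180, 110, -180, 110, -180, 110, …
The difference pattern repeats every 2 terms and not for any smaller step, so p = 2.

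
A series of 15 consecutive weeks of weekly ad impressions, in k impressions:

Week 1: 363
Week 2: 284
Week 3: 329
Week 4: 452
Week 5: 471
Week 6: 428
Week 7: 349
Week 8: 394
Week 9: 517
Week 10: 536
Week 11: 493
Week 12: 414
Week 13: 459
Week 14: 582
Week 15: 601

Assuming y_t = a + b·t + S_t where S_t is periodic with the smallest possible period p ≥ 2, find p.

First differences y_{t+1} − y_t: -79, 45, 123, 19, -43, -79, 45, 123, 19, -43, -79, 45, …
The difference pattern repeats every 5 terms and not for any smaller step, so p = 5.

5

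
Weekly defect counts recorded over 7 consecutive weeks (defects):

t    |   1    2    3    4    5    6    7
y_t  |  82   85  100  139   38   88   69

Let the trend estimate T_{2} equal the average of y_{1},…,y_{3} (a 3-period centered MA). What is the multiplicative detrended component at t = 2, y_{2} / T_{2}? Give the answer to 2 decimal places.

Trend T_2 = (82 + 85 + 100) / 3 = 267/3 = 89.0000
Ratio to trend: 85 / 89.0000 = 0.96

0.96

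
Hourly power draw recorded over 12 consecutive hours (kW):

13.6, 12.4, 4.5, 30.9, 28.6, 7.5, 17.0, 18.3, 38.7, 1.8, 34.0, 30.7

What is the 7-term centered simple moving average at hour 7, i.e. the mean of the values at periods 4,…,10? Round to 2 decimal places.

20.40

Sum of periods 4–10: 30.9 + 28.6 + 7.5 + 17.0 + 18.3 + 38.7 + 1.8 = 142.8
Divide by 7: 142.8 / 7 = 20.40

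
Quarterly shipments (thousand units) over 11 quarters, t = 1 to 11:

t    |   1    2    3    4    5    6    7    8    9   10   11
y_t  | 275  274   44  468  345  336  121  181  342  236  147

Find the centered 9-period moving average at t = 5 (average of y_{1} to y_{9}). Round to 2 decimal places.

265.11

Sum of periods 1–9: 275 + 274 + 44 + 468 + 345 + 336 + 121 + 181 + 342 = 2386
Divide by 9: 2386 / 9 = 265.11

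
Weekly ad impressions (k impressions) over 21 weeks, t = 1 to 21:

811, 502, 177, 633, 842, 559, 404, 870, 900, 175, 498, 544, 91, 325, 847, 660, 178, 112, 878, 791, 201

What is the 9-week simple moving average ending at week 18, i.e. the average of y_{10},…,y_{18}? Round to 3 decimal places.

Sum of periods 10–18: 175 + 498 + 544 + 91 + 325 + 847 + 660 + 178 + 112 = 3430
Divide by 9: 3430 / 9 = 381.111

381.111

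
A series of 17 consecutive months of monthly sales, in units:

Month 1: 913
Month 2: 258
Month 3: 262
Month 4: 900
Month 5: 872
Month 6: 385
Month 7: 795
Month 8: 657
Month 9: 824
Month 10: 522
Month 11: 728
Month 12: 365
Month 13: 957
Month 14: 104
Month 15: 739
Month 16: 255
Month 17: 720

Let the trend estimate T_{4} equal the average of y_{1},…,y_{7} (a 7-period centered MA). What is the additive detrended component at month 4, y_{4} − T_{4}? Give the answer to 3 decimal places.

Trend T_4 = (913 + 258 + 262 + 900 + 872 + 385 + 795) / 7 = 4385/7 = 626.42857
Detrended value: 900 − 626.42857 = 273.571

273.571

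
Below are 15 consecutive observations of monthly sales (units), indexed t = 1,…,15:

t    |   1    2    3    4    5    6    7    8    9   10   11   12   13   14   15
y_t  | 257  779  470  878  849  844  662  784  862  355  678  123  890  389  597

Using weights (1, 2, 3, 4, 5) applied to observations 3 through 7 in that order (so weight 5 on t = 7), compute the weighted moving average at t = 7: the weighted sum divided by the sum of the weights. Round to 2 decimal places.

Weighted sum: 1·470 + 2·878 + 3·849 + 4·844 + 5·662 = 470 + 1756 + 2547 + 3376 + 3310 = 11459
Weight total: 1 + 2 + 3 + 4 + 5 = 15
WMA = 11459 / 15 = 763.93

763.93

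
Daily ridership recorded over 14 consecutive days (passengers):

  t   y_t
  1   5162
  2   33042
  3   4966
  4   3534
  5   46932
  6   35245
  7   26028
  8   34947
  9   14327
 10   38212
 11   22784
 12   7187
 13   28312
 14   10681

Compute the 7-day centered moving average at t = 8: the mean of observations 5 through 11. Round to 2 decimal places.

31210.71

Sum of periods 5–11: 46932 + 35245 + 26028 + 34947 + 14327 + 38212 + 22784 = 218475
Divide by 7: 218475 / 7 = 31210.71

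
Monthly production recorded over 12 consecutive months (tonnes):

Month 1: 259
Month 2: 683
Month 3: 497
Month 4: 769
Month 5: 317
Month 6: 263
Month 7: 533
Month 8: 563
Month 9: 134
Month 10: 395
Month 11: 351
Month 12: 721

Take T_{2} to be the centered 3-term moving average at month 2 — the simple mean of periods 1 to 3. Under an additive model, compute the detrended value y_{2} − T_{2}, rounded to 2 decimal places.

203.33

Trend T_2 = (259 + 683 + 497) / 3 = 1439/3 = 479.6667
Detrended value: 683 − 479.6667 = 203.33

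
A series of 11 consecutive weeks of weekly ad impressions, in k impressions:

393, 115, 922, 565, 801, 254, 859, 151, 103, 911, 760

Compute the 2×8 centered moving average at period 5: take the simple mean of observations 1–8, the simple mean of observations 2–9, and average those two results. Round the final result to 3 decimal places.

489.375

Sum over 1–8: 393 + 115 + 922 + 565 + 801 + 254 + 859 + 151 = 4060
Sum over 2–9: 115 + 922 + 565 + 801 + 254 + 859 + 151 + 103 = 3770
CMA at t=5 = (4060 + 3770) / (2·8) = 7830 / 16 = 489.375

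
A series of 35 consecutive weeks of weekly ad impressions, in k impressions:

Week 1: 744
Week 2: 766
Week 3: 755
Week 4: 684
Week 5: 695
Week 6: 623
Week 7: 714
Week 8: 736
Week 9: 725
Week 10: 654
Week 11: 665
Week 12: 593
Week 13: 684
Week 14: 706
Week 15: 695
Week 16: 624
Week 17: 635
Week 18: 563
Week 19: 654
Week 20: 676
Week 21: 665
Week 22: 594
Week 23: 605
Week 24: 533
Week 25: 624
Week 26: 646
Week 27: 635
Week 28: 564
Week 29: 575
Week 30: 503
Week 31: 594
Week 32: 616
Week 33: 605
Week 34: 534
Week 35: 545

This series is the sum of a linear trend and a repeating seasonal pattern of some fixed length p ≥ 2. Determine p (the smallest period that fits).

6

First differences y_{t+1} − y_t: 22, -11, -71, 11, -72, 91, 22, -11, -71, 11, -72, 91, 22, -11, …
The difference pattern repeats every 6 terms and not for any smaller step, so p = 6.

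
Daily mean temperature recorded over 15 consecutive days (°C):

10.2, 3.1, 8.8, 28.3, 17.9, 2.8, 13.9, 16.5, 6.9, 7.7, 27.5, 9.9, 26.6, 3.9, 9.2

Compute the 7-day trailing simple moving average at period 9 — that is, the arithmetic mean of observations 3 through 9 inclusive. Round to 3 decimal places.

13.586

Sum of periods 3–9: 8.8 + 28.3 + 17.9 + 2.8 + 13.9 + 16.5 + 6.9 = 95.1
Divide by 7: 95.1 / 7 = 13.586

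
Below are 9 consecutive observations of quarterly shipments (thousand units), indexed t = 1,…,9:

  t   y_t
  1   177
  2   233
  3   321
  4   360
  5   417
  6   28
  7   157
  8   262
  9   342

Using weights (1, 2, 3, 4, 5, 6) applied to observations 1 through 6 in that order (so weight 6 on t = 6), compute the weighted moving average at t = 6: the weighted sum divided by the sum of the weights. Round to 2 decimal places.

Weighted sum: 1·177 + 2·233 + 3·321 + 4·360 + 5·417 + 6·28 = 177 + 466 + 963 + 1440 + 2085 + 168 = 5299
Weight total: 1 + 2 + 3 + 4 + 5 + 6 = 21
WMA = 5299 / 21 = 252.33

252.33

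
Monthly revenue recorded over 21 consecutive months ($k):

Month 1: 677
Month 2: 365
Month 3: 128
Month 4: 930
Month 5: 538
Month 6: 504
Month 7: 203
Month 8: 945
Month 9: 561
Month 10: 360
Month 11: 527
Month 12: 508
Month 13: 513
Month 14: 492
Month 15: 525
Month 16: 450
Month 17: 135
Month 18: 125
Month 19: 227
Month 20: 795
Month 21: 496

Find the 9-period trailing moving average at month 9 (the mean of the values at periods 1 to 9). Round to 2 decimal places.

Sum of periods 1–9: 677 + 365 + 128 + 930 + 538 + 504 + 203 + 945 + 561 = 4851
Divide by 9: 4851 / 9 = 539.00

539.00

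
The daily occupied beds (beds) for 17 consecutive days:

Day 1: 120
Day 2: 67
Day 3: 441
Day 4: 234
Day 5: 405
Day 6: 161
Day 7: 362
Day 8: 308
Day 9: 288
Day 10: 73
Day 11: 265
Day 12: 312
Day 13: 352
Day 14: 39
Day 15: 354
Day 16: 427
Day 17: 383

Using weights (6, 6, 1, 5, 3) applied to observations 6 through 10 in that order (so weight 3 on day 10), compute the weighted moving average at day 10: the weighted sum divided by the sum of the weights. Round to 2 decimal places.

243.10

Weighted sum: 6·161 + 6·362 + 1·308 + 5·288 + 3·73 = 966 + 2172 + 308 + 1440 + 219 = 5105
Weight total: 6 + 6 + 1 + 5 + 3 = 21
WMA = 5105 / 21 = 243.10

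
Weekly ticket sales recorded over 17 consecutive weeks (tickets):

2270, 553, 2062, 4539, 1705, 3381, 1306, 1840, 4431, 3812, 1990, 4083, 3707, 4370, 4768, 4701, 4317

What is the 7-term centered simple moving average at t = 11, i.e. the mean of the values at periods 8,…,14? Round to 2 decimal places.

3461.86

Sum of periods 8–14: 1840 + 4431 + 3812 + 1990 + 4083 + 3707 + 4370 = 24233
Divide by 7: 24233 / 7 = 3461.86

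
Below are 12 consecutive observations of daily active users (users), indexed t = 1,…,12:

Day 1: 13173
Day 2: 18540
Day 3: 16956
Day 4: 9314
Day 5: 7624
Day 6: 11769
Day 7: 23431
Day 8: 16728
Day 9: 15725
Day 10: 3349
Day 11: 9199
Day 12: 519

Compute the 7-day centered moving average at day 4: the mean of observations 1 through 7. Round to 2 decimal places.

Sum of periods 1–7: 13173 + 18540 + 16956 + 9314 + 7624 + 11769 + 23431 = 100807
Divide by 7: 100807 / 7 = 14401.00

14401.00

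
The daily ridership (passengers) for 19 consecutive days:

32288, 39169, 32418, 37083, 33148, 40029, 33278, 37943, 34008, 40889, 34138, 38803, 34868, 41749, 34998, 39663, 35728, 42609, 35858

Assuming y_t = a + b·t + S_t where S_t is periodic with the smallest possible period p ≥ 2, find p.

First differences y_{t+1} − y_t: 6881, -6751, 4665, -3935, 6881, -6751, 4665, -3935, 6881, -6751, …
The difference pattern repeats every 4 terms and not for any smaller step, so p = 4.

4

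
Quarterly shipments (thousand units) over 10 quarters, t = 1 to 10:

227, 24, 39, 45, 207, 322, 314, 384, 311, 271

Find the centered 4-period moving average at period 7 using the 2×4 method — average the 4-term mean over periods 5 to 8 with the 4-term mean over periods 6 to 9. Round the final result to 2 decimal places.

319.75

Sum over 5–8: 207 + 322 + 314 + 384 = 1227
Sum over 6–9: 322 + 314 + 384 + 311 = 1331
CMA at t=7 = (1227 + 1331) / (2·4) = 2558 / 8 = 319.75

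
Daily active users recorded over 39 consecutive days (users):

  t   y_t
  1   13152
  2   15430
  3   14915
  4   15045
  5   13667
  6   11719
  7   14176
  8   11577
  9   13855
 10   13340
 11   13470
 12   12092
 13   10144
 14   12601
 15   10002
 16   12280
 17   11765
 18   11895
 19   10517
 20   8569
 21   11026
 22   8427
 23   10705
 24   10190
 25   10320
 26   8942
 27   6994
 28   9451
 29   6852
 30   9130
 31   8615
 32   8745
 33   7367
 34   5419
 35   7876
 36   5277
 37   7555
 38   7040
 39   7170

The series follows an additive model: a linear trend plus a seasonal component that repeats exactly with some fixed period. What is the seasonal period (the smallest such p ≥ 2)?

First differences y_{t+1} − y_t: 2278, -515, 130, -1378, -1948, 2457, -2599, 2278, -515, 130, -1378, -1948, 2457, -2599, 2278, -515, …
The difference pattern repeats every 7 terms and not for any smaller step, so p = 7.

7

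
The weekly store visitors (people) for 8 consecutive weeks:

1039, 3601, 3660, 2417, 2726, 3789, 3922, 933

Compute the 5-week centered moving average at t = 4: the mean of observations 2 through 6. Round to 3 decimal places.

3238.600

Sum of periods 2–6: 3601 + 3660 + 2417 + 2726 + 3789 = 16193
Divide by 5: 16193 / 5 = 3238.600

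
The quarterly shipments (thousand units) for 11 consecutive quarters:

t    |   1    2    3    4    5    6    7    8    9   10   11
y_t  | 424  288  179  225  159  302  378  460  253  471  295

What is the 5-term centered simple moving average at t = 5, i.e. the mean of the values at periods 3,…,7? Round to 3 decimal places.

248.600

Sum of periods 3–7: 179 + 225 + 159 + 302 + 378 = 1243
Divide by 5: 1243 / 5 = 248.600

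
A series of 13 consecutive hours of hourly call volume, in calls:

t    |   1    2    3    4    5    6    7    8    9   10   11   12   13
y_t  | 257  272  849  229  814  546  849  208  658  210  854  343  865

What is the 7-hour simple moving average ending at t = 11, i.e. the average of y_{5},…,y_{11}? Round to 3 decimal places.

Sum of periods 5–11: 814 + 546 + 849 + 208 + 658 + 210 + 854 = 4139
Divide by 7: 4139 / 7 = 591.286

591.286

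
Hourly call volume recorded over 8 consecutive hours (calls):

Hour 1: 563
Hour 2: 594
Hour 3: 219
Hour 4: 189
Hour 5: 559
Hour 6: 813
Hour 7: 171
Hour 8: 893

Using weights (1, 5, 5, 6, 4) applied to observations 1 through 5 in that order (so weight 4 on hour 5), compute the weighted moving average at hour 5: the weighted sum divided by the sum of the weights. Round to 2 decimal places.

380.86

Weighted sum: 1·563 + 5·594 + 5·219 + 6·189 + 4·559 = 563 + 2970 + 1095 + 1134 + 2236 = 7998
Weight total: 1 + 5 + 5 + 6 + 4 = 21
WMA = 7998 / 21 = 380.86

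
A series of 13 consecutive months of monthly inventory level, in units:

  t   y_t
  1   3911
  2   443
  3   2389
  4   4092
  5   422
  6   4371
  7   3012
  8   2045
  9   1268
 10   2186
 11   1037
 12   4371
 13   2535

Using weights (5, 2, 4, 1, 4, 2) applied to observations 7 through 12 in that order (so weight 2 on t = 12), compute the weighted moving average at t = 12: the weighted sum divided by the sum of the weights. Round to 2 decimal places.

2183.22

Weighted sum: 5·3012 + 2·2045 + 4·1268 + 1·2186 + 4·1037 + 2·4371 = 15060 + 4090 + 5072 + 2186 + 4148 + 8742 = 39298
Weight total: 5 + 2 + 4 + 1 + 4 + 2 = 18
WMA = 39298 / 18 = 2183.22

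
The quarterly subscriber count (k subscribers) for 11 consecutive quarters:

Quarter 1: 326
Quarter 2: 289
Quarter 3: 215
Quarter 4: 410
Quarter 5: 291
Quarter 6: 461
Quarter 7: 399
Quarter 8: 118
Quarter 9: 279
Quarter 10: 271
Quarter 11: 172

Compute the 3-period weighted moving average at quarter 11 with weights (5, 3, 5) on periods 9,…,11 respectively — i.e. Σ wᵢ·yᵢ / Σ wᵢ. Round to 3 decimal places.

236.000

Weighted sum: 5·279 + 3·271 + 5·172 = 1395 + 813 + 860 = 3068
Weight total: 5 + 3 + 5 = 13
WMA = 3068 / 13 = 236.000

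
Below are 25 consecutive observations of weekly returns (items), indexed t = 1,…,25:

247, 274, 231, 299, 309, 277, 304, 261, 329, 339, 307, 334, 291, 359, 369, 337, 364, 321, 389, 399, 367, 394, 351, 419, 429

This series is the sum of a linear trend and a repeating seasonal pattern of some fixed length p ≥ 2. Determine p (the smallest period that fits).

5

First differences y_{t+1} − y_t: 27, -43, 68, 10, -32, 27, -43, 68, 10, -32, 27, -43, …
The difference pattern repeats every 5 terms and not for any smaller step, so p = 5.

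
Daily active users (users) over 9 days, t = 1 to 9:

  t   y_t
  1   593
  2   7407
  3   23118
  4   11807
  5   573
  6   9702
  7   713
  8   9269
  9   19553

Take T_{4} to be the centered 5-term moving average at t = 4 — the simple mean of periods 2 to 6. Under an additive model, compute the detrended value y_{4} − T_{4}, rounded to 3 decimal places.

1285.600

Trend T_4 = (7407 + 23118 + 11807 + 573 + 9702) / 5 = 52607/5 = 10521.40000
Detrended value: 11807 − 10521.40000 = 1285.600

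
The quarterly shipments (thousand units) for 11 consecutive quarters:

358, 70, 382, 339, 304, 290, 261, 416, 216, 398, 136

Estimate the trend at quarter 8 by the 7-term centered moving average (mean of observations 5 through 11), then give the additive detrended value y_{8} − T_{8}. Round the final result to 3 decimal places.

Trend T_8 = (304 + 290 + 261 + 416 + 216 + 398 + 136) / 7 = 2021/7 = 288.71429
Detrended value: 416 − 288.71429 = 127.286

127.286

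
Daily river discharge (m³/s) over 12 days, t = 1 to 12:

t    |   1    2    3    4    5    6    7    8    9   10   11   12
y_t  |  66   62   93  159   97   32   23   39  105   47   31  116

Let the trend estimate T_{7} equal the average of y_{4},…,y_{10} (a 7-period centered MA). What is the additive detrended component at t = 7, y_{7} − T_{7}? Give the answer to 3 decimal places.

Trend T_7 = (159 + 97 + 32 + 23 + 39 + 105 + 47) / 7 = 502/7 = 71.71429
Detrended value: 23 − 71.71429 = -48.714

-48.714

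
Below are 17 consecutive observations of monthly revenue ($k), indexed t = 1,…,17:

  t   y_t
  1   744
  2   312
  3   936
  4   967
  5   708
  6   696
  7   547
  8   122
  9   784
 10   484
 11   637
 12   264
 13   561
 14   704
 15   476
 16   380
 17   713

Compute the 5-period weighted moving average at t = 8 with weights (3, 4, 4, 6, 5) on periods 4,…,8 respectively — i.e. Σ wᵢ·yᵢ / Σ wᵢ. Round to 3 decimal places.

Weighted sum: 3·967 + 4·708 + 4·696 + 6·547 + 5·122 = 2901 + 2832 + 2784 + 3282 + 610 = 12409
Weight total: 3 + 4 + 4 + 6 + 5 = 22
WMA = 12409 / 22 = 564.045

564.045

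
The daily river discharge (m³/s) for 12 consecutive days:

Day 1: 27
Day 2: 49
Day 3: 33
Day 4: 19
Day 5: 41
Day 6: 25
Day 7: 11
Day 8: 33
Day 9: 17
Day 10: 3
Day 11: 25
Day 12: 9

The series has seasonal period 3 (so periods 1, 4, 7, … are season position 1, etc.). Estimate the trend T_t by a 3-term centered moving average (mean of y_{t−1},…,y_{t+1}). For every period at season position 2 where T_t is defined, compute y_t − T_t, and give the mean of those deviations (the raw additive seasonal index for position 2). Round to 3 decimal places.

12.667

Season position 2 occurs at t = 2, 5, 8, 11 (where T_t is defined).
t=2: T_2 = 36.33333; y_2 − T_2 = 49 − 36.33333 = 12.66667
t=5: T_5 = 28.33333; y_5 − T_5 = 41 − 28.33333 = 12.66667
t=8: T_8 = 20.33333; y_8 − T_8 = 33 − 20.33333 = 12.66667
t=11: T_11 = 12.33333; y_11 − T_11 = 25 − 12.33333 = 12.66667
Mean deviation: (12.66667 + 12.66667 + 12.66667 + 12.66667) / 4 = 12.667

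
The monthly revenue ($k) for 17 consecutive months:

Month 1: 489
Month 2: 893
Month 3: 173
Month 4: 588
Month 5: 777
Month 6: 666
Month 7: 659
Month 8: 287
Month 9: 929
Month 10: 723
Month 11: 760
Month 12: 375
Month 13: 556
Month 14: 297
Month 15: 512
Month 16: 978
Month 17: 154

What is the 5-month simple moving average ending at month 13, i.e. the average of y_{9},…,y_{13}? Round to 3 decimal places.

668.600

Sum of periods 9–13: 929 + 723 + 760 + 375 + 556 = 3343
Divide by 5: 3343 / 5 = 668.600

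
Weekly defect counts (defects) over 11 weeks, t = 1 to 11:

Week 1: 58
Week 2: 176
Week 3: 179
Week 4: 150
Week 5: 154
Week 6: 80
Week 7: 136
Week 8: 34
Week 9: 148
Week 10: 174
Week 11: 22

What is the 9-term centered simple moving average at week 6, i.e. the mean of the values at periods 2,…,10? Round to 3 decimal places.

Sum of periods 2–10: 176 + 179 + 150 + 154 + 80 + 136 + 34 + 148 + 174 = 1231
Divide by 9: 1231 / 9 = 136.778

136.778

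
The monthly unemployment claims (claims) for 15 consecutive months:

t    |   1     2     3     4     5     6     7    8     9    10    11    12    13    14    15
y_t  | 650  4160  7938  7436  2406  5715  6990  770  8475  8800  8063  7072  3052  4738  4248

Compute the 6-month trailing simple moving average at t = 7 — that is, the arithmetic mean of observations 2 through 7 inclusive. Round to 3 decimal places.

Sum of periods 2–7: 4160 + 7938 + 7436 + 2406 + 5715 + 6990 = 34645
Divide by 6: 34645 / 6 = 5774.167

5774.167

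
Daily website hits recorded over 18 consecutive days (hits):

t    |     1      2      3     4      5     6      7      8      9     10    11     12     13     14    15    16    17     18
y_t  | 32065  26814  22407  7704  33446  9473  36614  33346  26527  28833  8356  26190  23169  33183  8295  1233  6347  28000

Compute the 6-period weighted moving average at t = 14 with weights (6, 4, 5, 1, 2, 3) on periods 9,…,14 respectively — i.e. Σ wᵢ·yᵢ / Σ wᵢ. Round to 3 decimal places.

Weighted sum: 6·26527 + 4·28833 + 5·8356 + 1·26190 + 2·23169 + 3·33183 = 159162 + 115332 + 41780 + 26190 + 46338 + 99549 = 488351
Weight total: 6 + 4 + 5 + 1 + 2 + 3 = 21
WMA = 488351 / 21 = 23254.810

23254.810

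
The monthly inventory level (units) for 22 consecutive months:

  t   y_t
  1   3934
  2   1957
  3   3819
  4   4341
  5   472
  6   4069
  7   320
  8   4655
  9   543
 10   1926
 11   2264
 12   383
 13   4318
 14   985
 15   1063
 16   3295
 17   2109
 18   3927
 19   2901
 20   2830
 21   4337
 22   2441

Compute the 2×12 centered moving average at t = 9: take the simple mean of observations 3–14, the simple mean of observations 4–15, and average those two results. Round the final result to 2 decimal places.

2226.42

Sum over 3–14: 3819 + 4341 + 472 + 4069 + 320 + 4655 + 543 + 1926 + 2264 + 383 + 4318 + 985 = 28095
Sum over 4–15: 4341 + 472 + 4069 + 320 + 4655 + 543 + 1926 + 2264 + 383 + 4318 + 985 + 1063 = 25339
CMA at t=9 = (28095 + 25339) / (2·12) = 53434 / 24 = 2226.42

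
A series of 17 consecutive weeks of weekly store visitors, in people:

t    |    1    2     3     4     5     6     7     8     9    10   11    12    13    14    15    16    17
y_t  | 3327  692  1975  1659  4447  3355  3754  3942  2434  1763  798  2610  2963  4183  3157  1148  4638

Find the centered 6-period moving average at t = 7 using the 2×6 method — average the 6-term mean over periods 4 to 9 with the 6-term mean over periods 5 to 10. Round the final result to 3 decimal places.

3273.833

Sum over 4–9: 1659 + 4447 + 3355 + 3754 + 3942 + 2434 = 19591
Sum over 5–10: 4447 + 3355 + 3754 + 3942 + 2434 + 1763 = 19695
CMA at t=7 = (19591 + 19695) / (2·6) = 39286 / 12 = 3273.833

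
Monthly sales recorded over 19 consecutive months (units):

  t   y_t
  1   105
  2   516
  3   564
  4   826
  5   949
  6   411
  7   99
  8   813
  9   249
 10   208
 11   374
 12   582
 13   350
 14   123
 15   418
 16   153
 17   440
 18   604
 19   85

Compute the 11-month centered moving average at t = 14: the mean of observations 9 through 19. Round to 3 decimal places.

326.000

Sum of periods 9–19: 249 + 208 + 374 + 582 + 350 + 123 + 418 + 153 + 440 + 604 + 85 = 3586
Divide by 11: 3586 / 11 = 326.000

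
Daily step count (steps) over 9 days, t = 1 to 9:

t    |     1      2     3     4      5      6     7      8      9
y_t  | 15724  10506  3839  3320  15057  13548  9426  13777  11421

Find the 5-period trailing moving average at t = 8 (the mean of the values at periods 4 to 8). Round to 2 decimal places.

Sum of periods 4–8: 3320 + 15057 + 13548 + 9426 + 13777 = 55128
Divide by 5: 55128 / 5 = 11025.60

11025.60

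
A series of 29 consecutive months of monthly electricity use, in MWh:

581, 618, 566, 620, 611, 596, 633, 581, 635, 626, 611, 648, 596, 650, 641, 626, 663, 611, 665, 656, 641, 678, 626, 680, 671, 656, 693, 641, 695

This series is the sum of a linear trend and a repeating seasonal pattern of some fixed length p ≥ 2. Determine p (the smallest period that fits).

5

First differences y_{t+1} − y_t: 37, -52, 54, -9, -15, 37, -52, 54, -9, -15, 37, -52, …
The difference pattern repeats every 5 terms and not for any smaller step, so p = 5.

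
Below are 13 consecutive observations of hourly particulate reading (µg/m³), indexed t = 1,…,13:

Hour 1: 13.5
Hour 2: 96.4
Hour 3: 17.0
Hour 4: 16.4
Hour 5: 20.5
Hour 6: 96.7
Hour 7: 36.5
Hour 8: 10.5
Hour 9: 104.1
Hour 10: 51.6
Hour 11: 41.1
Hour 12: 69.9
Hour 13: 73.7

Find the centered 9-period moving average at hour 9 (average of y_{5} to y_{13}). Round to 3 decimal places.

Sum of periods 5–13: 20.5 + 96.7 + 36.5 + 10.5 + 104.1 + 51.6 + 41.1 + 69.9 + 73.7 = 504.6
Divide by 9: 504.6 / 9 = 56.067

56.067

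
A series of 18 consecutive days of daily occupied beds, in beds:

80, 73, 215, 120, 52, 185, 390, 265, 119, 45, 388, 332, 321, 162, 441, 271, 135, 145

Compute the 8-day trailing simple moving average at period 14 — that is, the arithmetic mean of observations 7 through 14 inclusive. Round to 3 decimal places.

252.750

Sum of periods 7–14: 390 + 265 + 119 + 45 + 388 + 332 + 321 + 162 = 2022
Divide by 8: 2022 / 8 = 252.750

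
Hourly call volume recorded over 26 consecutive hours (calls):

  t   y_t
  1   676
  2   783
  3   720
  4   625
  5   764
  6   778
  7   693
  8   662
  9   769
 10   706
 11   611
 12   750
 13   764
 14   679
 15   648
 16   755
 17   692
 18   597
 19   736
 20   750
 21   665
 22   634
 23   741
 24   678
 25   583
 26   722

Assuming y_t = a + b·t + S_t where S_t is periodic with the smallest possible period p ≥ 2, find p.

7

First differences y_{t+1} − y_t: 107, -63, -95, 139, 14, -85, -31, 107, -63, -95, 139, 14, -85, -31, 107, -63, …
The difference pattern repeats every 7 terms and not for any smaller step, so p = 7.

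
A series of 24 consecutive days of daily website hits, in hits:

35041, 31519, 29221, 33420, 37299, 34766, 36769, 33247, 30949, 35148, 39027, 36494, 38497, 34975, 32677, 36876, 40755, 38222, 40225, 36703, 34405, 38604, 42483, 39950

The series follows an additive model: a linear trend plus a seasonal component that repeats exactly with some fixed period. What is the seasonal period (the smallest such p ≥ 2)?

6

First differences y_{t+1} − y_t: -3522, -2298, 4199, 3879, -2533, 2003, -3522, -2298, 4199, 3879, -2533, 2003, -3522, -2298, …
The difference pattern repeats every 6 terms and not for any smaller step, so p = 6.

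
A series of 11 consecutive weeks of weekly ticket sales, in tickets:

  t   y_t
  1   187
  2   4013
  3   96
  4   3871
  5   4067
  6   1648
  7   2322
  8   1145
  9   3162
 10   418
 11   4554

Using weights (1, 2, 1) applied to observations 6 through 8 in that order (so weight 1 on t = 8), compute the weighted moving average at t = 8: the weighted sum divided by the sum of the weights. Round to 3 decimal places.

Weighted sum: 1·1648 + 2·2322 + 1·1145 = 1648 + 4644 + 1145 = 7437
Weight total: 1 + 2 + 1 = 4
WMA = 7437 / 4 = 1859.250

1859.250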